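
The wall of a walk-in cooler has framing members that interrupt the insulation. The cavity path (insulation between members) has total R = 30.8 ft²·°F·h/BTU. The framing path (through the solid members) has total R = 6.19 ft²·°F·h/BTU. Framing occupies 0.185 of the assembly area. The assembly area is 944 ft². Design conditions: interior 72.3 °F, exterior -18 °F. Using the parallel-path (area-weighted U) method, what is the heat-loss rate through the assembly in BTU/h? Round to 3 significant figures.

4800 BTU/h

U_eff = 0.815/30.8 + 0.185/6.19 = 0.02646 + 0.02989 = 0.05635
R_eff = 1/U_eff = 17.75 ft²·°F·h/BTU
Q = 944 × (72.3 − (-18)) / 17.75 = 4803 BTU/h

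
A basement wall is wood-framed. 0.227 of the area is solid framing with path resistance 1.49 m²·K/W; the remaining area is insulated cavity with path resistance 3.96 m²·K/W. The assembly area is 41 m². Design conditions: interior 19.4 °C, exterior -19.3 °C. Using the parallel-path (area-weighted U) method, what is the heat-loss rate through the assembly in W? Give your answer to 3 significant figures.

U_eff = 0.773/3.96 + 0.227/1.49 = 0.1952 + 0.1523 = 0.3476
R_eff = 1/U_eff = 2.877 m²·K/W
Q = 41 × (19.4 − (-19.3)) / 2.877 = 551.5 W

551 W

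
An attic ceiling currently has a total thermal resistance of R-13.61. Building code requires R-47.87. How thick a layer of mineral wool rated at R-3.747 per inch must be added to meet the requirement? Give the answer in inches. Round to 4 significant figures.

ΔR = 47.87 − 13.61 = 34.26 ft²·°F·h/BTU
L = ΔR / (R/in) = 34.26/3.747 = 9.1433 in

9.143 in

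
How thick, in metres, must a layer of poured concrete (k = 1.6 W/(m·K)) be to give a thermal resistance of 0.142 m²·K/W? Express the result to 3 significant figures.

0.227 m

L = R·k = 0.142 × 1.6 = 0.2272 m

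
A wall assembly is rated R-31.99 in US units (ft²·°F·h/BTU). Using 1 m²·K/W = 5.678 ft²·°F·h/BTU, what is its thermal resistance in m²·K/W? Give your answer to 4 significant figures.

R_SI = 31.99/5.678 = 5.634

5.634 m²·K/W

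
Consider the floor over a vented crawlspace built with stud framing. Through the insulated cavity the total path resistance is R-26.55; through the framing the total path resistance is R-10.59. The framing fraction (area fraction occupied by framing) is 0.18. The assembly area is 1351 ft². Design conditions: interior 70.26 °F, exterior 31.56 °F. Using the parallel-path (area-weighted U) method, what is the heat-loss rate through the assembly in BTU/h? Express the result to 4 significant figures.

U_eff = 0.82/26.55 + 0.18/10.59 = 0.030885 + 0.016997 = 0.047882
R_eff = 1/U_eff = 20.885 ft²·°F·h/BTU
Q = 1351 × (70.26 − 31.56) / 20.885 = 2503.5 BTU/h

2503 BTU/h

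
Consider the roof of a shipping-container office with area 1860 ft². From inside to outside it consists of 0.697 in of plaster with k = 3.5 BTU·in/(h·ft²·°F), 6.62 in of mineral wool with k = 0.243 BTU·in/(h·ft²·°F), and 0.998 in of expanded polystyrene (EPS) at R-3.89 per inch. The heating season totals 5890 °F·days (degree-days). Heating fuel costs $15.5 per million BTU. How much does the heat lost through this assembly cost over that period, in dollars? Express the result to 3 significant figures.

130 dollars

0.697/3.5 = 0.1991
6.62/0.243 = 27.24
0.998 × 3.89 = 3.882
R_total = 0.1991 + 27.24 + 3.882 = 31.32 ft²·°F·h/BTU
E = A × HDD × 24 / R = 1860 × 5890 × 24 / 31.32 = 8394000 BTU
Cost = 8394000/10⁶ × 15.5 = $130.1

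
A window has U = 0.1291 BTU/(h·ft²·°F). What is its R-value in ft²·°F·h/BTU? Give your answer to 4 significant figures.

R = 1/U = 1/0.1291 = 7.7459

7.746 ft²·°F·h/BTU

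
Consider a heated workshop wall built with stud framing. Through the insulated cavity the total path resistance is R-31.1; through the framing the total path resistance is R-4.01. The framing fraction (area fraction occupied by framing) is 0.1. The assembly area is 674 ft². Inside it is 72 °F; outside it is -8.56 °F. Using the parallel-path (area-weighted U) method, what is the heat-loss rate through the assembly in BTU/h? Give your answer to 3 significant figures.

U_eff = 0.9/31.1 + 0.1/4.01 = 0.02894 + 0.02494 = 0.05388
R_eff = 1/U_eff = 18.56 ft²·°F·h/BTU
Q = 674 × (72 − (-8.56)) / 18.56 = 2925 BTU/h

2930 BTU/h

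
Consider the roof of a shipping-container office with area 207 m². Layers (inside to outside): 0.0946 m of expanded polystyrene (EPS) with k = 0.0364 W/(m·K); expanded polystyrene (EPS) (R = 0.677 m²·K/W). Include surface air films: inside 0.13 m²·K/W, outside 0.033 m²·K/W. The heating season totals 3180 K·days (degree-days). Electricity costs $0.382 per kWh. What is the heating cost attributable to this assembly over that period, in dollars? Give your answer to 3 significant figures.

0.0946/0.0364 = 2.599
R_total = 0.13 + 2.599 + 0.677 + 0.033 = 3.439 m²·K/W
E = A × HDD × 24 / R / 1000 = 207 × 3180 × 24 / 3.439 / 1000 = 4594 kWh
Cost = 4594 × 0.382 = $1755

1750 dollars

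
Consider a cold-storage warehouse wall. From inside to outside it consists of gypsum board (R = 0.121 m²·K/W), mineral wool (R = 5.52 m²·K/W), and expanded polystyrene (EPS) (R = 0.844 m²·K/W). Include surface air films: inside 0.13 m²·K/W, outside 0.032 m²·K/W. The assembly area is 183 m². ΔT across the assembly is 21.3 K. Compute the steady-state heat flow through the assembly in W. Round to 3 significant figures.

R_total = 0.13 + 0.121 + 5.52 + 0.844 + 0.032 = 6.647 m²·K/W
Q = A·ΔT/R = 183 × 21.3 / 6.647 = 586.4 W

586 W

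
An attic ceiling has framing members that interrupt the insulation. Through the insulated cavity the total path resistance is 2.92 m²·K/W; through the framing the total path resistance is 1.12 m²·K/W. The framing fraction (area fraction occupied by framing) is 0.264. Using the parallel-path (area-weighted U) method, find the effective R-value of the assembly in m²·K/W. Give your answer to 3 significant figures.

2.05 m²·K/W

U_eff = 0.736/2.92 + 0.264/1.12 = 0.2521 + 0.2357 = 0.4878
R_eff = 1/U_eff = 2.05 m²·K/W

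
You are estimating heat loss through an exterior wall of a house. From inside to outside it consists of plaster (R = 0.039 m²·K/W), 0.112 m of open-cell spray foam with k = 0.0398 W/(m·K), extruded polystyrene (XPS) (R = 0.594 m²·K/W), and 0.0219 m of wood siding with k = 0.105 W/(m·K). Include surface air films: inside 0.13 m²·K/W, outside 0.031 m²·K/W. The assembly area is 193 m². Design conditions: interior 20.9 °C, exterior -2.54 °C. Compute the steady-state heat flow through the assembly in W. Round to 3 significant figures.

0.112/0.0398 = 2.814
0.0219/0.105 = 0.2086
R_total = 0.13 + 0.039 + 2.814 + 0.594 + 0.2086 + 0.031 = 3.817 m²·K/W
Q = A·ΔT/R = 193 × (20.9 − (-2.54)) / 3.817 = 1185 W

1190 W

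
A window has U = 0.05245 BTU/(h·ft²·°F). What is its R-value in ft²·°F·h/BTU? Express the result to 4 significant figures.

R = 1/U = 1/0.05245 = 19.066

19.07 ft²·°F·h/BTU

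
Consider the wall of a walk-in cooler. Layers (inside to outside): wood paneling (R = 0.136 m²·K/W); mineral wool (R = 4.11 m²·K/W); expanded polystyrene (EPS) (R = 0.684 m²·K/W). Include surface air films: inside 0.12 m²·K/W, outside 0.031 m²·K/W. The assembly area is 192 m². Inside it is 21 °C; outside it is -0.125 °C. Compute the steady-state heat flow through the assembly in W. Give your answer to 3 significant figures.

R_total = 0.12 + 0.136 + 4.11 + 0.684 + 0.031 = 5.081 m²·K/W
Q = A·ΔT/R = 192 × (21 − (-0.125)) / 5.081 = 798.3 W

798 W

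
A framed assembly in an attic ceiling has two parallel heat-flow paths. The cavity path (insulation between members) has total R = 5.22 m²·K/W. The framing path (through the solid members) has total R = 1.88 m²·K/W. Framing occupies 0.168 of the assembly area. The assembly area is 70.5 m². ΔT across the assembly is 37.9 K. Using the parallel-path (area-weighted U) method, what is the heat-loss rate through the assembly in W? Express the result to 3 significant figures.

U_eff = 0.832/5.22 + 0.168/1.88 = 0.1594 + 0.08936 = 0.2487
R_eff = 1/U_eff = 4.02 m²·K/W
Q = 70.5 × 37.9 / 4.02 = 664.6 W

665 W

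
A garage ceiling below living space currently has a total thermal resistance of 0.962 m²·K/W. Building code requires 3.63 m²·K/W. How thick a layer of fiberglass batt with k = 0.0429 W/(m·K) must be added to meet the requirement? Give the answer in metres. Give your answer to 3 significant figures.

0.114 m

ΔR = 3.63 − 0.962 = 2.668 m²·K/W
L = ΔR × k = 2.668 × 0.0429 = 0.1145 m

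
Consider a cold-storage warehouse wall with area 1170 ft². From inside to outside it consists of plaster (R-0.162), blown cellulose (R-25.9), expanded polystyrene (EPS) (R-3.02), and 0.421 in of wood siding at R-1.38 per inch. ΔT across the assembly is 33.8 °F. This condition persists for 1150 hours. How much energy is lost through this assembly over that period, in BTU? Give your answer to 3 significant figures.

0.421 × 1.38 = 0.581
R_total = 0.162 + 25.9 + 3.02 + 0.581 = 29.66 ft²·°F·h/BTU
Q = 1170 × 33.8 / 29.66 = 1333 BTU/h
E = 1333 × 1150 = 1533000 BTU

1530000 BTU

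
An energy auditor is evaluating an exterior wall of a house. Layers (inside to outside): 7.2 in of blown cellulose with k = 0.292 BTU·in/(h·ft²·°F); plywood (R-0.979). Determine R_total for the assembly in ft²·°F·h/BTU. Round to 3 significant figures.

7.2/0.292 = 24.66
R_total = 24.66 + 0.979 = 25.64 ft²·°F·h/BTU

25.6 ft²·°F·h/BTU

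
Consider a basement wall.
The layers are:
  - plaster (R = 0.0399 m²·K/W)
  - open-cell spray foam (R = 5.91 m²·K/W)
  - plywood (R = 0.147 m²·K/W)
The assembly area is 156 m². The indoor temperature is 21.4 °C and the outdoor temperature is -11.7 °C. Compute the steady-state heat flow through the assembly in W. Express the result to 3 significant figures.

847 W

R_total = 0.0399 + 5.91 + 0.147 = 6.097 m²·K/W
Q = A·ΔT/R = 156 × (21.4 − (-11.7)) / 6.097 = 846.9 W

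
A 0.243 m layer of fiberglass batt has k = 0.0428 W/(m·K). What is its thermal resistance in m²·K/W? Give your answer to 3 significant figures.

R = L/k = 0.243/0.0428 = 5.678 m²·K/W

5.68 m²·K/W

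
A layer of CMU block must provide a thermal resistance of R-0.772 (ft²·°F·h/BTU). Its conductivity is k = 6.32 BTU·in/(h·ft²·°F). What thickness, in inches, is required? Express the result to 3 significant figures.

L = R × k = 0.772 × 6.32 = 4.879 in

4.88 in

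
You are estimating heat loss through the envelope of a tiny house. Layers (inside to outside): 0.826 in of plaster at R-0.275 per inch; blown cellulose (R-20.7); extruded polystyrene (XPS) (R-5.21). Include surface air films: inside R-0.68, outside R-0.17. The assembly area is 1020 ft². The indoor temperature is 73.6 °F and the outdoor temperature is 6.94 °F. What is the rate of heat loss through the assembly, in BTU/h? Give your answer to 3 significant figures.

0.826 × 0.275 = 0.2272
R_total = 0.68 + 0.2272 + 20.7 + 5.21 + 0.17 = 26.99 ft²·°F·h/BTU
Q = A·ΔT/R = 1020 × (73.6 − 6.94) / 26.99 = 2519 BTU/h

2520 BTU/h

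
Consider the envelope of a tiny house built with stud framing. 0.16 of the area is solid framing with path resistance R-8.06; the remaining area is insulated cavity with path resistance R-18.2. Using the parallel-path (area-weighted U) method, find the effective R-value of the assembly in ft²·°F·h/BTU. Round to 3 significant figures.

U_eff = 0.84/18.2 + 0.16/8.06 = 0.04615 + 0.01985 = 0.066
R_eff = 1/U_eff = 15.15 ft²·°F·h/BTU

15.2 ft²·°F·h/BTU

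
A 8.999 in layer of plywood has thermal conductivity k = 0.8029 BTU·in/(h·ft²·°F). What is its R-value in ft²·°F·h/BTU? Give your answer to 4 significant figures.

R = L/k = 8.999/0.8029 = 11.208 ft²·°F·h/BTU

11.21 ft²·°F·h/BTU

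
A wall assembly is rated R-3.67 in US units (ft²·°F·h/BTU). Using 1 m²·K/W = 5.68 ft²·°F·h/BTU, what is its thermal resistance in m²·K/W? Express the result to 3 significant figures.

0.646 m²·K/W

R_SI = 3.67/5.68 = 0.6461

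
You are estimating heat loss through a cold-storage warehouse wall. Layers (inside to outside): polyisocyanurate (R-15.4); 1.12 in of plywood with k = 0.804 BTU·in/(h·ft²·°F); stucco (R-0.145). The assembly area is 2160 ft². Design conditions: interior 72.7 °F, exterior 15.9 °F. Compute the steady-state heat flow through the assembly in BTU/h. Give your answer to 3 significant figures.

7240 BTU/h

1.12/0.804 = 1.393
R_total = 15.4 + 1.393 + 0.145 = 16.94 ft²·°F·h/BTU
Q = A·ΔT/R = 2160 × (72.7 − 15.9) / 16.94 = 7243 BTU/h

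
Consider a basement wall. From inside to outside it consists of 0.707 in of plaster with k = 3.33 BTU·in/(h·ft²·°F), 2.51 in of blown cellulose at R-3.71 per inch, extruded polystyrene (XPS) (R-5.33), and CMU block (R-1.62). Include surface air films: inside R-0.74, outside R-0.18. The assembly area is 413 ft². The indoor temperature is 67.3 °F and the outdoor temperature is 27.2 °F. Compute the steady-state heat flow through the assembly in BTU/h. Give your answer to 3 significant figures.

952 BTU/h

0.707/3.33 = 0.2123
2.51 × 3.71 = 9.312
R_total = 0.74 + 0.2123 + 9.312 + 5.33 + 1.62 + 0.18 = 17.39 ft²·°F·h/BTU
Q = A·ΔT/R = 413 × (67.3 − 27.2) / 17.39 = 952.1 BTU/h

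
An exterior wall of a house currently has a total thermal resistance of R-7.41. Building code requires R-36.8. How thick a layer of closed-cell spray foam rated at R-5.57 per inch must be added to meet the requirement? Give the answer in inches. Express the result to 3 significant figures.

5.28 in

ΔR = 36.8 − 7.41 = 29.39 ft²·°F·h/BTU
L = ΔR / (R/in) = 29.39/5.57 = 5.276 in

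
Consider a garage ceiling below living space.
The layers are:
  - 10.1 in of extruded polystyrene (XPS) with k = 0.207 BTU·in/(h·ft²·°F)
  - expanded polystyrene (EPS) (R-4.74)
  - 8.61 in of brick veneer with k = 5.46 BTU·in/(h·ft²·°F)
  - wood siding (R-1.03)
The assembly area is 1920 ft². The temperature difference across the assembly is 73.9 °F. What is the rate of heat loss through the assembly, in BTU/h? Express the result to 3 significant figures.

10.1/0.207 = 48.79
8.61/5.46 = 1.577
R_total = 48.79 + 4.74 + 1.577 + 1.03 = 56.14 ft²·°F·h/BTU
Q = A·ΔT/R = 1920 × 73.9 / 56.14 = 2527 BTU/h

2530 BTU/h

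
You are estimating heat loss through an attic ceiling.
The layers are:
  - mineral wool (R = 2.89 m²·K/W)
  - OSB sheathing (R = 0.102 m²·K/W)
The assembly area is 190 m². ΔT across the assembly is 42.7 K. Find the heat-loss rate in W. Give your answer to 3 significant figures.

2710 W

R_total = 2.89 + 0.102 = 2.992 m²·K/W
Q = A·ΔT/R = 190 × 42.7 / 2.992 = 2712 W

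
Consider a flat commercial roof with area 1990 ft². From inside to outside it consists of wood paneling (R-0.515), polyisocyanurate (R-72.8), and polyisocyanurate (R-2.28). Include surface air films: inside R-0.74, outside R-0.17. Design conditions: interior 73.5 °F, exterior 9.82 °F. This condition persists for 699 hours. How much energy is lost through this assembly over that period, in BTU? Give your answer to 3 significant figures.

1160000 BTU

R_total = 0.74 + 0.515 + 72.8 + 2.28 + 0.17 = 76.5 ft²·°F·h/BTU
Q = 1990 × (73.5 − 9.82) / 76.5 = 1656 BTU/h
E = 1656 × 699 = 1158000 BTU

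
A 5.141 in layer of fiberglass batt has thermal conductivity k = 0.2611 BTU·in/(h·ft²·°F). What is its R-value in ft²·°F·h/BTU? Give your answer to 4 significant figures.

R = L/k = 5.141/0.2611 = 19.69 ft²·°F·h/BTU

19.69 ft²·°F·h/BTU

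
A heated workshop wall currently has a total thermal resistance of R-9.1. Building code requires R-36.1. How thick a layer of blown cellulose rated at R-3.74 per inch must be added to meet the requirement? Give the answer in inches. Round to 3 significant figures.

ΔR = 36.1 − 9.1 = 27 ft²·°F·h/BTU
L = ΔR / (R/in) = 27/3.74 = 7.219 in

7.22 in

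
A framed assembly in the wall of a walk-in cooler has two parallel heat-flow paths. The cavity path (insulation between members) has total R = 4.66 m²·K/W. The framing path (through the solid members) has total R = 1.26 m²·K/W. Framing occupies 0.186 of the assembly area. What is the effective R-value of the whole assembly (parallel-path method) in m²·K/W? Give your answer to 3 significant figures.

U_eff = 0.814/4.66 + 0.186/1.26 = 0.1747 + 0.1476 = 0.3223
R_eff = 1/U_eff = 3.103 m²·K/W

3.10 m²·K/W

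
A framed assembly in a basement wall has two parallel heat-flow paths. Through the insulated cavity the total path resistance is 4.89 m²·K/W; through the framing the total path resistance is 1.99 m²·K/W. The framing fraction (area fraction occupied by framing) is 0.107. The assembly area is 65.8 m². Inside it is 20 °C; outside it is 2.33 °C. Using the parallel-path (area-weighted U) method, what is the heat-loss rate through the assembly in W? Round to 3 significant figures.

275 W

U_eff = 0.893/4.89 + 0.107/1.99 = 0.1826 + 0.05377 = 0.2364
R_eff = 1/U_eff = 4.23 m²·K/W
Q = 65.8 × (20 − 2.33) / 4.23 = 274.8 W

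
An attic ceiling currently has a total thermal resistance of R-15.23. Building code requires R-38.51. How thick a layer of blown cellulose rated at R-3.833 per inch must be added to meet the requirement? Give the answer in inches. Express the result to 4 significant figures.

6.074 in

ΔR = 38.51 − 15.23 = 23.28 ft²·°F·h/BTU
L = ΔR / (R/in) = 23.28/3.833 = 6.0736 in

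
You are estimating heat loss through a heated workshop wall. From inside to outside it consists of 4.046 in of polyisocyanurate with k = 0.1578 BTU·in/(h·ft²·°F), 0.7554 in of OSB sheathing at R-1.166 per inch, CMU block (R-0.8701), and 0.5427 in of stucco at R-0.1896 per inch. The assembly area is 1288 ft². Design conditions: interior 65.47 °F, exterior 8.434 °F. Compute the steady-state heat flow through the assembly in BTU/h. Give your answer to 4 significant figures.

4.046/0.1578 = 25.64
0.7554 × 1.166 = 0.8808
0.5427 × 0.1896 = 0.1029
R_total = 25.64 + 0.8808 + 0.8701 + 0.1029 = 27.494 ft²·°F·h/BTU
Q = A·ΔT/R = 1288 × (65.47 − 8.434) / 27.494 = 2672 BTU/h

2672 BTU/h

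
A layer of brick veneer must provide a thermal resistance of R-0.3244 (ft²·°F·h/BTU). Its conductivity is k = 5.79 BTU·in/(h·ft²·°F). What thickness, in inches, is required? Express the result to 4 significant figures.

L = R × k = 0.3244 × 5.79 = 1.8783 in

1.878 in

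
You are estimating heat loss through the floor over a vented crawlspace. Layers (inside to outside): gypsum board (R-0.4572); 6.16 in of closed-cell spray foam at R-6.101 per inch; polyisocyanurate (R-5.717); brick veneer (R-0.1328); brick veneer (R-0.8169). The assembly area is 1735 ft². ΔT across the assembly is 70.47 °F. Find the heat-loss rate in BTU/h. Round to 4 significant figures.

2735 BTU/h

6.16 × 6.101 = 37.582
R_total = 0.4572 + 37.582 + 5.717 + 0.1328 + 0.8169 = 44.706 ft²·°F·h/BTU
Q = A·ΔT/R = 1735 × 70.47 / 44.706 = 2734.9 BTU/h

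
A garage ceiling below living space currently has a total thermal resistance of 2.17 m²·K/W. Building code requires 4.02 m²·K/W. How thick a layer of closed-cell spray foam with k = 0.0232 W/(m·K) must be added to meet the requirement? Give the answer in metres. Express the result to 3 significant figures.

ΔR = 4.02 − 2.17 = 1.85 m²·K/W
L = ΔR × k = 1.85 × 0.0232 = 0.04292 m

0.0429 m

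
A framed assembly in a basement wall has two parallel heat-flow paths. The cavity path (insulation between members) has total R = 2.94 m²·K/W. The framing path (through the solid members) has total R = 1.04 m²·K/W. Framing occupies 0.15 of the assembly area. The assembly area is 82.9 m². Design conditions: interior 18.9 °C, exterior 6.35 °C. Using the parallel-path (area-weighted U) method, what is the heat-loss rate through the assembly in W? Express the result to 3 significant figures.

U_eff = 0.85/2.94 + 0.15/1.04 = 0.2891 + 0.1442 = 0.4333
R_eff = 1/U_eff = 2.308 m²·K/W
Q = 82.9 × (18.9 − 6.35) / 2.308 = 450.9 W

451 W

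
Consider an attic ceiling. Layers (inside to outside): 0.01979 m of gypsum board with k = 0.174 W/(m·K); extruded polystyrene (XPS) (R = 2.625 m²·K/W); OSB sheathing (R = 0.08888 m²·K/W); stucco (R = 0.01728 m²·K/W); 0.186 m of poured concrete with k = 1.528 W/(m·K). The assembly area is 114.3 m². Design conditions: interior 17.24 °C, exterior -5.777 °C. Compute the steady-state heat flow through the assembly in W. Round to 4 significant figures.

0.01979/0.174 = 0.11374
0.186/1.528 = 0.12173
R_total = 0.11374 + 2.625 + 0.08888 + 0.01728 + 0.12173 = 2.9666 m²·K/W
Q = A·ΔT/R = 114.3 × (17.24 − (-5.777)) / 2.9666 = 886.81 W

886.8 W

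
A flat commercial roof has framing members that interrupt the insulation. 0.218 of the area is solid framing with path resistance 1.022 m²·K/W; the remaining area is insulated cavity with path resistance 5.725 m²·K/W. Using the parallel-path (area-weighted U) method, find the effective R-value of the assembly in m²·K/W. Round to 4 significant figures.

U_eff = 0.782/5.725 + 0.218/1.022 = 0.13659 + 0.21331 = 0.3499
R_eff = 1/U_eff = 2.858 m²·K/W

2.858 m²·K/W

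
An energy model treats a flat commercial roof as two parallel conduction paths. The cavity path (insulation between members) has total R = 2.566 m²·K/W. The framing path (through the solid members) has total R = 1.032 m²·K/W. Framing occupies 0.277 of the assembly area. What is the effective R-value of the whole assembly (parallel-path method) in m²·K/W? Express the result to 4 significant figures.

U_eff = 0.723/2.566 + 0.277/1.032 = 0.28176 + 0.26841 = 0.55017
R_eff = 1/U_eff = 1.8176 m²·K/W

1.818 m²·K/W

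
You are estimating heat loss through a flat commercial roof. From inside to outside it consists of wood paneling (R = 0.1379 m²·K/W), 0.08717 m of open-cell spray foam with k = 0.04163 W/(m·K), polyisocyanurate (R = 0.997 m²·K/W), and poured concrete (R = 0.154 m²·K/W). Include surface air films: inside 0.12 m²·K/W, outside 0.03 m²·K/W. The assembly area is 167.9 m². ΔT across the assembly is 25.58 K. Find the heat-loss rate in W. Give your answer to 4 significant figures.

0.08717/0.04163 = 2.0939
R_total = 0.12 + 0.1379 + 2.0939 + 0.997 + 0.154 + 0.03 = 3.5328 m²·K/W
Q = A·ΔT/R = 167.9 × 25.58 / 3.5328 = 1215.7 W

1216 W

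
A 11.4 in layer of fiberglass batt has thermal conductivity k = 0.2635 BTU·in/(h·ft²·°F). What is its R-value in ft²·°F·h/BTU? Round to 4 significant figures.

43.26 ft²·°F·h/BTU

R = L/k = 11.4/0.2635 = 43.264 ft²·°F·h/BTU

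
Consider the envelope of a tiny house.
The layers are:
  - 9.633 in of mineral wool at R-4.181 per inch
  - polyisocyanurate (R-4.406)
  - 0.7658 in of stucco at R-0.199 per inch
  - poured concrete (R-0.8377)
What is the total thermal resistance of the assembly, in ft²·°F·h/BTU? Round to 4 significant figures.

45.67 ft²·°F·h/BTU

9.633 × 4.181 = 40.276
0.7658 × 0.199 = 0.15239
R_total = 40.276 + 4.406 + 0.15239 + 0.8377 = 45.672 ft²·°F·h/BTU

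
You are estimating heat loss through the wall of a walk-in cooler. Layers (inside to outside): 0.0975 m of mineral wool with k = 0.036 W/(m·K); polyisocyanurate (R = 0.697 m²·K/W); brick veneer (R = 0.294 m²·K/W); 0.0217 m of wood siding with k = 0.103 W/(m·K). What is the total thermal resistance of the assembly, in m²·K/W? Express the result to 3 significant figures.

0.0975/0.036 = 2.708
0.0217/0.103 = 0.2107
R_total = 2.708 + 0.697 + 0.294 + 0.2107 = 3.91 m²·K/W

3.91 m²·K/W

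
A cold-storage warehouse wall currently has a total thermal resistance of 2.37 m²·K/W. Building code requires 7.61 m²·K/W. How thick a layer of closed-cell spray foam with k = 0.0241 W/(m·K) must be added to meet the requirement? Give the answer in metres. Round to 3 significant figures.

0.126 m

ΔR = 7.61 − 2.37 = 5.24 m²·K/W
L = ΔR × k = 5.24 × 0.0241 = 0.1263 m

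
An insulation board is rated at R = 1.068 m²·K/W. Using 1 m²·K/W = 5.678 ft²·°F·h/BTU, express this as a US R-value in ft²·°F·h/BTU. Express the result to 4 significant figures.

R_US = 1.068 × 5.678 = 6.0641

6.064 ft²·°F·h/BTU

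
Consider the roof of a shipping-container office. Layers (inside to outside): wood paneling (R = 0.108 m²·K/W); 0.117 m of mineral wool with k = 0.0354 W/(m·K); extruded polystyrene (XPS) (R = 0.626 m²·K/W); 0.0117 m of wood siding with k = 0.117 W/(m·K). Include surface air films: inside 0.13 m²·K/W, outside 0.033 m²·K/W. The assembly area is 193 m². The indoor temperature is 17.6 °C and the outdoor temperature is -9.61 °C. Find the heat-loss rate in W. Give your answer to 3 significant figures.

0.117/0.0354 = 3.305
0.0117/0.117 = 0.1
R_total = 0.13 + 0.108 + 3.305 + 0.626 + 0.1 + 0.033 = 4.302 m²·K/W
Q = A·ΔT/R = 193 × (17.6 − (-9.61)) / 4.302 = 1221 W

1220 W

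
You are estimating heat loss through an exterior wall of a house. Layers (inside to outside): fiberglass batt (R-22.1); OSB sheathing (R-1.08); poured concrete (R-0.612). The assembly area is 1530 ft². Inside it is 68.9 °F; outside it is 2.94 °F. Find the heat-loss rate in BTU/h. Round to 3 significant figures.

4240 BTU/h

R_total = 22.1 + 1.08 + 0.612 = 23.79 ft²·°F·h/BTU
Q = A·ΔT/R = 1530 × (68.9 − 2.94) / 23.79 = 4242 BTU/h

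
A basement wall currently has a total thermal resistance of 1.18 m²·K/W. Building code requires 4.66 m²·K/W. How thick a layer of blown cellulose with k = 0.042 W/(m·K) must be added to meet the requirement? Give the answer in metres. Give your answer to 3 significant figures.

ΔR = 4.66 − 1.18 = 3.48 m²·K/W
L = ΔR × k = 3.48 × 0.042 = 0.1462 m

0.146 m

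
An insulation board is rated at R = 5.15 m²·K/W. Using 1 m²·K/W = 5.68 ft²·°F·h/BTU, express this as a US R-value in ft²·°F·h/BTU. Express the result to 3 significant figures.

29.3 ft²·°F·h/BTU

R_US = 5.15 × 5.68 = 29.25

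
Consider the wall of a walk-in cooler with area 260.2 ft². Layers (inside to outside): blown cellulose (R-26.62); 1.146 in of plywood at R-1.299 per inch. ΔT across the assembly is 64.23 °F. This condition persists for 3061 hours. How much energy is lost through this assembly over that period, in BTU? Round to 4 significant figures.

1.146 × 1.299 = 1.4887
R_total = 26.62 + 1.4887 = 28.109 ft²·°F·h/BTU
Q = 260.2 × 64.23 / 28.109 = 594.57 BTU/h
E = 594.57 × 3061 = 1820000 BTU

1820000 BTU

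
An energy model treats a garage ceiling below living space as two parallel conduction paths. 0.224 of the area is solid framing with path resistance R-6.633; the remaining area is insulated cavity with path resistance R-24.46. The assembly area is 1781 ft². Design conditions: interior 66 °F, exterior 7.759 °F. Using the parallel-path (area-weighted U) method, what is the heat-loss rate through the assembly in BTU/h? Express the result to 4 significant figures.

U_eff = 0.776/24.46 + 0.224/6.633 = 0.031725 + 0.033771 = 0.065496
R_eff = 1/U_eff = 15.268 ft²·°F·h/BTU
Q = 1781 × (66 − 7.759) / 15.268 = 6793.7 BTU/h

6794 BTU/h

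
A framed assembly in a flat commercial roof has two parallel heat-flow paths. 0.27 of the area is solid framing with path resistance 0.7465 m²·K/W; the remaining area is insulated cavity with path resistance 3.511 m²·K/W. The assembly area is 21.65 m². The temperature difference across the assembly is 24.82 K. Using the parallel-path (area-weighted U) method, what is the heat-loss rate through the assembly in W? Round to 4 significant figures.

306.1 W

U_eff = 0.73/3.511 + 0.27/0.7465 = 0.20792 + 0.36169 = 0.56961
R_eff = 1/U_eff = 1.7556 m²·K/W
Q = 21.65 × 24.82 / 1.7556 = 306.08 W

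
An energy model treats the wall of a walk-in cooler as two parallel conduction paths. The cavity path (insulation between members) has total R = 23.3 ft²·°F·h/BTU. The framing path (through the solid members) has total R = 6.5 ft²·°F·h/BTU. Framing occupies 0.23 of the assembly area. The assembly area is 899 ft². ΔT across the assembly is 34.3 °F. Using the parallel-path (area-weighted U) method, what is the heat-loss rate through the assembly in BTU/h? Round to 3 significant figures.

U_eff = 0.77/23.3 + 0.23/6.5 = 0.03305 + 0.03538 = 0.06843
R_eff = 1/U_eff = 14.61 ft²·°F·h/BTU
Q = 899 × 34.3 / 14.61 = 2110 BTU/h

2110 BTU/h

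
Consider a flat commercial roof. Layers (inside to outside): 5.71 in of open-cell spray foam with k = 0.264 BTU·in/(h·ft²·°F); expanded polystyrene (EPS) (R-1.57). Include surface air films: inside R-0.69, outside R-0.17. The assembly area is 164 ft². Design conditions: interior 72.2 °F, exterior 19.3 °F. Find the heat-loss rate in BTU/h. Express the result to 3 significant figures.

5.71/0.264 = 21.63
R_total = 0.69 + 21.63 + 1.57 + 0.17 = 24.06 ft²·°F·h/BTU
Q = A·ΔT/R = 164 × (72.2 − 19.3) / 24.06 = 360.6 BTU/h

361 BTU/h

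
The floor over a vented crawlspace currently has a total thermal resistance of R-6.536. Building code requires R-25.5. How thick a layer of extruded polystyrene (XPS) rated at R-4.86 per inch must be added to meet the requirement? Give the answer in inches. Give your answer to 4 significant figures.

3.902 in

ΔR = 25.5 − 6.536 = 18.964 ft²·°F·h/BTU
L = ΔR / (R/in) = 18.964/4.86 = 3.9021 in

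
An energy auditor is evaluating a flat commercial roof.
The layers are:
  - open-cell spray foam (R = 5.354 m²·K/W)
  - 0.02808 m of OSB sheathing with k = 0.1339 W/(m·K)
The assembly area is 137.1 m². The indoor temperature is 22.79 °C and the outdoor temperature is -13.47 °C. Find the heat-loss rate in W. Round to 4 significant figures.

0.02808/0.1339 = 0.20971
R_total = 5.354 + 0.20971 = 5.5637 m²·K/W
Q = A·ΔT/R = 137.1 × (22.79 − (-13.47)) / 5.5637 = 893.51 W

893.5 W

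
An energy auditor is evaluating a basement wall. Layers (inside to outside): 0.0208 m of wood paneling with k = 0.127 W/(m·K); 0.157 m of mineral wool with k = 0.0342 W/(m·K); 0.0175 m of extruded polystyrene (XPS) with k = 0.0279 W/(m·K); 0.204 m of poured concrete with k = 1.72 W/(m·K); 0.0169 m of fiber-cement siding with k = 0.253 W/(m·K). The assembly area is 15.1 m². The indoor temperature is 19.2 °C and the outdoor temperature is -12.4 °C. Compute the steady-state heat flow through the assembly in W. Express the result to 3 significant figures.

85.7 W

0.0208/0.127 = 0.1638
0.157/0.0342 = 4.591
0.0175/0.0279 = 0.6272
0.204/1.72 = 0.1186
0.0169/0.253 = 0.0668
R_total = 0.1638 + 4.591 + 0.6272 + 0.1186 + 0.0668 = 5.567 m²·K/W
Q = A·ΔT/R = 15.1 × (19.2 − (-12.4)) / 5.567 = 85.71 W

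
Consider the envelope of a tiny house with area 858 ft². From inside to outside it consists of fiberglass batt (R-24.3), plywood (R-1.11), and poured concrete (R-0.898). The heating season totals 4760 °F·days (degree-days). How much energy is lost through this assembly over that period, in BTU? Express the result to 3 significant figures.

3730000 BTU

R_total = 24.3 + 1.11 + 0.898 = 26.31 ft²·°F·h/BTU
E = A × HDD × 24 / R = 858 × 4760 × 24 / 26.31 = 3726000 BTU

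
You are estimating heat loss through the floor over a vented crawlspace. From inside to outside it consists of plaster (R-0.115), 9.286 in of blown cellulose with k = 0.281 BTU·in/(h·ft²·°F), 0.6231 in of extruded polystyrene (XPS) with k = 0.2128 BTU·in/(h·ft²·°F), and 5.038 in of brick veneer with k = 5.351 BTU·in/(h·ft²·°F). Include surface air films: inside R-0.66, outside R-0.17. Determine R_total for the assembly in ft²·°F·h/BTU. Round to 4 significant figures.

9.286/0.281 = 33.046
0.6231/0.2128 = 2.9281
5.038/5.351 = 0.94151
R_total = 0.66 + 0.115 + 33.046 + 2.9281 + 0.94151 + 0.17 = 37.861 ft²·°F·h/BTU

37.86 ft²·°F·h/BTU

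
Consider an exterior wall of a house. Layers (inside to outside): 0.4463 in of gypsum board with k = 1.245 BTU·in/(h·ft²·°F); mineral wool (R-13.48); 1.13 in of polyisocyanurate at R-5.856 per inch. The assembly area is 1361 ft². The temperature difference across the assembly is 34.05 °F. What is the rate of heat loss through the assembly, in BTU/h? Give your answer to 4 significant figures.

2265 BTU/h

0.4463/1.245 = 0.35847
1.13 × 5.856 = 6.6173
R_total = 0.35847 + 13.48 + 6.6173 = 20.456 ft²·°F·h/BTU
Q = A·ΔT/R = 1361 × 34.05 / 20.456 = 2265.5 BTU/h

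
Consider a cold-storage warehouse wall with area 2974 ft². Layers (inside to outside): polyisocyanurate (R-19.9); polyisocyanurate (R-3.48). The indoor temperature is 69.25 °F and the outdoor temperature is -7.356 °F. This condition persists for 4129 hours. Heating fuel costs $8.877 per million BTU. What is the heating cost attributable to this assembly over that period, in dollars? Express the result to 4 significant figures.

R_total = 19.9 + 3.48 = 23.38 ft²·°F·h/BTU
Q = 2974 × (69.25 − (-7.356)) / 23.38 = 9744.5 BTU/h
E = 9744.5 × 4129 = 40235000 BTU
Cost = 40235000/10⁶ × 8.877 = $357.17

357.2 dollars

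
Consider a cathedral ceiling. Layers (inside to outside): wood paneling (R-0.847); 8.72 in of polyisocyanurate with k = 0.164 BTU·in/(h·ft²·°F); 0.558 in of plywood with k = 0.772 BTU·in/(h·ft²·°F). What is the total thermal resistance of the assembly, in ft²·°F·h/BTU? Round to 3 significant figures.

54.7 ft²·°F·h/BTU

8.72/0.164 = 53.17
0.558/0.772 = 0.7228
R_total = 0.847 + 53.17 + 0.7228 = 54.74 ft²·°F·h/BTU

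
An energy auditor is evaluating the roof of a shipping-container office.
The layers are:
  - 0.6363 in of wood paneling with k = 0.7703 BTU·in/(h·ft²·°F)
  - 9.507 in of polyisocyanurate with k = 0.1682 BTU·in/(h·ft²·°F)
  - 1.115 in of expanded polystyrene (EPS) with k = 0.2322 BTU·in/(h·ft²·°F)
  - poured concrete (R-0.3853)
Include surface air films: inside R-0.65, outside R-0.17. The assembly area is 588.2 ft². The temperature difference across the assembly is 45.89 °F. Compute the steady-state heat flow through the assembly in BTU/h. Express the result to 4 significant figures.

426.1 BTU/h

0.6363/0.7703 = 0.82604
9.507/0.1682 = 56.522
1.115/0.2322 = 4.8019
R_total = 0.65 + 0.82604 + 56.522 + 4.8019 + 0.3853 + 0.17 = 63.355 ft²·°F·h/BTU
Q = A·ΔT/R = 588.2 × 45.89 / 63.355 = 426.05 BTU/h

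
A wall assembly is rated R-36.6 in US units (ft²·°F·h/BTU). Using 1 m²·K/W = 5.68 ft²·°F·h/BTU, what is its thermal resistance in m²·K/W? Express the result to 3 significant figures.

R_SI = 36.6/5.68 = 6.444

6.44 m²·K/W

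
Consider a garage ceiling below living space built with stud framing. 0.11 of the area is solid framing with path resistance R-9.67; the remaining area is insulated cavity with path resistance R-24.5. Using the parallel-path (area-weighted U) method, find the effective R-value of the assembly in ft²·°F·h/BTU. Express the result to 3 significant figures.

U_eff = 0.89/24.5 + 0.11/9.67 = 0.03633 + 0.01138 = 0.0477
R_eff = 1/U_eff = 20.96 ft²·°F·h/BTU

21.0 ft²·°F·h/BTU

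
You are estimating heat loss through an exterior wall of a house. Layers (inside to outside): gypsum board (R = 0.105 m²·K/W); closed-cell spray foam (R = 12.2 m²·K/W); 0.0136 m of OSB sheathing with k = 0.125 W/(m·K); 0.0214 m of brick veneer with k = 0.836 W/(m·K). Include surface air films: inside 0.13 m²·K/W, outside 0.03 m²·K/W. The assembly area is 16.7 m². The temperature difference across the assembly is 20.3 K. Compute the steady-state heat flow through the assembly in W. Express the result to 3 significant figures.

0.0136/0.125 = 0.1088
0.0214/0.836 = 0.0256
R_total = 0.13 + 0.105 + 12.2 + 0.1088 + 0.0256 + 0.03 = 12.6 m²·K/W
Q = A·ΔT/R = 16.7 × 20.3 / 12.6 = 26.91 W

26.9 W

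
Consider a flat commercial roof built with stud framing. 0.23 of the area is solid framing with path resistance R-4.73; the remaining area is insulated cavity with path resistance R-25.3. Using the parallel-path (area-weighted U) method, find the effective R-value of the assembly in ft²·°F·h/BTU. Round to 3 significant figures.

12.6 ft²·°F·h/BTU

U_eff = 0.77/25.3 + 0.23/4.73 = 0.03043 + 0.04863 = 0.07906
R_eff = 1/U_eff = 12.65 ft²·°F·h/BTU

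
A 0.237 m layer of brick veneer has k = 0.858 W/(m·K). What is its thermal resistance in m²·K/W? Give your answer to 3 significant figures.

R = L/k = 0.237/0.858 = 0.2762 m²·K/W

0.276 m²·K/W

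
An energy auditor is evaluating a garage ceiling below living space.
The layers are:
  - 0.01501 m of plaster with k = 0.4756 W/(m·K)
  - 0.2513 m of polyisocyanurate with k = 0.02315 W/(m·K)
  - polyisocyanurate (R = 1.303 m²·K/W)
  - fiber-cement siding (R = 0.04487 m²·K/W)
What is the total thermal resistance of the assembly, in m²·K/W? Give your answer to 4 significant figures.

12.23 m²·K/W

0.01501/0.4756 = 0.03156
0.2513/0.02315 = 10.855
R_total = 0.03156 + 10.855 + 1.303 + 0.04487 = 12.235 m²·K/W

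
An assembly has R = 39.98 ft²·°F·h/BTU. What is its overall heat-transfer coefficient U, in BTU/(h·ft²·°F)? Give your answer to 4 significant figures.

0.02501 BTU/(h·ft²·°F)

U = 1/R = 1/39.98 = 0.025013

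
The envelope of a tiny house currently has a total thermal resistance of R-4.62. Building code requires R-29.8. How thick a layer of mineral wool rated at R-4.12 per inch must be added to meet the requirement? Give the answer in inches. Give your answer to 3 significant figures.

ΔR = 29.8 − 4.62 = 25.18 ft²·°F·h/BTU
L = ΔR / (R/in) = 25.18/4.12 = 6.112 in

6.11 in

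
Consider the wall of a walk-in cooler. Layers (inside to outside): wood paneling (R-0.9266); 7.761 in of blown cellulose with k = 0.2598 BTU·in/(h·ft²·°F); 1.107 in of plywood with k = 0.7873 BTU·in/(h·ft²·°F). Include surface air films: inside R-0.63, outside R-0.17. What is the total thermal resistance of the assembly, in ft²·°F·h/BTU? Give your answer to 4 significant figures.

7.761/0.2598 = 29.873
1.107/0.7873 = 1.4061
R_total = 0.63 + 0.9266 + 29.873 + 1.4061 + 0.17 = 33.006 ft²·°F·h/BTU

33.01 ft²·°F·h/BTU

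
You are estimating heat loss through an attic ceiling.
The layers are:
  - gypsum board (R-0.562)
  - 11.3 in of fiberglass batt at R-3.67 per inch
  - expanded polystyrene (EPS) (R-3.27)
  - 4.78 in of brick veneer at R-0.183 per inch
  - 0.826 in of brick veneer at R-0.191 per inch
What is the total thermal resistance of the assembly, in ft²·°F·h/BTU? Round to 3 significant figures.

46.3 ft²·°F·h/BTU

11.3 × 3.67 = 41.47
4.78 × 0.183 = 0.8747
0.826 × 0.191 = 0.1578
R_total = 0.562 + 41.47 + 3.27 + 0.8747 + 0.1578 = 46.34 ft²·°F·h/BTU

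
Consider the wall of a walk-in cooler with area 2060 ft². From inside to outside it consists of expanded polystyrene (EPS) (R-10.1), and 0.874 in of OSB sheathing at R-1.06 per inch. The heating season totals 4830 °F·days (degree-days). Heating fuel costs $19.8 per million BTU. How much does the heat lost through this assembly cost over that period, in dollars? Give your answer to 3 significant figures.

429 dollars

0.874 × 1.06 = 0.9264
R_total = 10.1 + 0.9264 = 11.03 ft²·°F·h/BTU
E = A × HDD × 24 / R = 2060 × 4830 × 24 / 11.03 = 21660000 BTU
Cost = 21660000/10⁶ × 19.8 = $428.8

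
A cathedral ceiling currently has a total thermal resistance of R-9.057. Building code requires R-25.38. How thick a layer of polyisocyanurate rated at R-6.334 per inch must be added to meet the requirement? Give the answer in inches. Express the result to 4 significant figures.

2.577 in

ΔR = 25.38 − 9.057 = 16.323 ft²·°F·h/BTU
L = ΔR / (R/in) = 16.323/6.334 = 2.577 in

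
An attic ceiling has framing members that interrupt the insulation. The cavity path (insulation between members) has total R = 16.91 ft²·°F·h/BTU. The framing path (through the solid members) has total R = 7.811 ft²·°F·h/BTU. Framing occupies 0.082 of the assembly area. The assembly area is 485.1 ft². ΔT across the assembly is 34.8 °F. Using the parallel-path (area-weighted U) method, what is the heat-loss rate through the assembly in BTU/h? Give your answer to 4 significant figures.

1094 BTU/h

U_eff = 0.918/16.91 + 0.082/7.811 = 0.054287 + 0.010498 = 0.064785
R_eff = 1/U_eff = 15.436 ft²·°F·h/BTU
Q = 485.1 × 34.8 / 15.436 = 1093.7 BTU/h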